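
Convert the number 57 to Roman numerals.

Convert 57 to Roman numerals:
  57 contains 1×50 (L)
  7 contains 1×5 (V)
  2 contains 2×1 (II)

LVII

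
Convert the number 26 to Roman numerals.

Convert 26 to Roman numerals:
  26 contains 2×10 (XX)
  6 contains 1×5 (V)
  1 contains 1×1 (I)

XXVI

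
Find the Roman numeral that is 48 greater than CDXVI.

CDXVI = 416
416 + 48 = 464

CDLXIV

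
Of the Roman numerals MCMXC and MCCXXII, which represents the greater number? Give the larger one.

MCMXC = 1990
MCCXXII = 1222
1990 is larger

MCMXC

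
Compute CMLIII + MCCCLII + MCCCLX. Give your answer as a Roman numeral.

CMLIII = 953, MCCCLII = 1352, MCCCLX = 1360
953 + 1352 = 2305
2305 + 1360 = 3665

MMMDCLXV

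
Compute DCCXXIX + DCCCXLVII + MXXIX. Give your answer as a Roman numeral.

DCCXXIX = 729, DCCCXLVII = 847, MXXIX = 1029
729 + 847 = 1576
1576 + 1029 = 2605

MMDCV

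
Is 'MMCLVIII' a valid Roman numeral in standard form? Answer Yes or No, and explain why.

'MMCLVIII': Check the rules: uses only the symbols I, V, X, L, C, D, M; no symbol is repeated more than three times in a row; V, L and D each appear at most once; no smaller symbol precedes a larger one (values never increase from left to right). Value: M (1000) + M (1000) + C (100) + L (50) + V (5) + I (1) + I (1) + I (1) = 2158. So it is a valid standard Roman numeral.

Yes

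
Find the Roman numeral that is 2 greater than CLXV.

CLXV = 165
165 + 2 = 167

CLXVII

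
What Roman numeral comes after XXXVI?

XXXVI = 36; next is 37

XXXVII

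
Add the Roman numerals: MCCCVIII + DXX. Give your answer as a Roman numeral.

MCCCVIII = 1308
DXX = 520
1308 + 520 = 1828

MDCCCXXVIII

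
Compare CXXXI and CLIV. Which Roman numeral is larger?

CXXXI = 131
CLIV = 154
154 is larger

CLIV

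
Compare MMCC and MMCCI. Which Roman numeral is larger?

MMCC = 2200
MMCCI = 2201
2201 is larger

MMCCI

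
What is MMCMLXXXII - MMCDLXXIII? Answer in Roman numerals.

MMCMLXXXII = 2982
MMCDLXXIII = 2473
2982 - 2473 = 509

DIX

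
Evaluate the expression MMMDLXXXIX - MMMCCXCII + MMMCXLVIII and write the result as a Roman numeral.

MMMDLXXXIX = 3589, MMMCCXCII = 3292, MMMCXLVIII = 3148
3589 - 3292 = 297
297 + 3148 = 3445

MMMCDXLV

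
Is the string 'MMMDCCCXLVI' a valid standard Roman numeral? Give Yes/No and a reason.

'MMMDCCCXLVI': Check the rules: uses only the symbols I, V, X, L, C, D, M; no symbol is repeated more than three times in a row; V, L and D each appear at most once; the only place a smaller symbol precedes a larger one is the allowed subtractive pair XL, the symbol right after such a pair (if any) is smaller than the pair's first symbol, and otherwise the values never increase from left to right. Value: M (1000) + M (1000) + M (1000) + D (500) + C (100) + C (100) + C (100) + XL (40) + V (5) + I (1) = 3846. So it is a valid standard Roman numeral.

Yes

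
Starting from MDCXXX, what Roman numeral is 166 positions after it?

MDCXXX = 1630
1630 + 166 = 1796

MDCCXCVI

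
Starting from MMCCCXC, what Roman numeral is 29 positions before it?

MMCCCXC = 2390
2390 - 29 = 2361

MMCCCLXI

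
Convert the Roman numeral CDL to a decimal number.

CDL: CD=400, L=50
400 + 50 = 450

450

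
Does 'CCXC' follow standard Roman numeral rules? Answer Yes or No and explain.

'CCXC': Check the rules: uses only the symbols I, V, X, L, C, D, M; no symbol is repeated more than three times in a row; V, L and D each appear at most once; the only place a smaller symbol precedes a larger one is the allowed subtractive pair XC, the symbol right after such a pair (if any) is smaller than the pair's first symbol, and otherwise the values never increase from left to right. Value: C (100) + C (100) + XC (90) = 290. So it is a valid standard Roman numeral.

Yes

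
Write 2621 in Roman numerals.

Convert 2621 to Roman numerals:
  2621 contains 2×1000 (MM)
  621 contains 1×500 (D)
  121 contains 1×100 (C)
  21 contains 2×10 (XX)
  1 contains 1×1 (I)

MMDCXXI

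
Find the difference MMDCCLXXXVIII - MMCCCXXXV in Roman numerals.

MMDCCLXXXVIII = 2788
MMCCCXXXV = 2335
2788 - 2335 = 453

CDLIII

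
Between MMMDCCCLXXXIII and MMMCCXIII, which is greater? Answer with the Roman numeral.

MMMDCCCLXXXIII = 3883
MMMCCXIII = 3213
3883 is larger

MMMDCCCLXXXIII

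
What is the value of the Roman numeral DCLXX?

DCLXX: D=500, C=100, L=50, X=10, X=10
500 + 100 + 50 + 10 + 10 = 670

670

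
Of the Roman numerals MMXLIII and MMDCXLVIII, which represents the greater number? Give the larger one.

MMXLIII = 2043
MMDCXLVIII = 2648
2648 is larger

MMDCXLVIII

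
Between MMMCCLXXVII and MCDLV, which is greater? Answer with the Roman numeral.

MMMCCLXXVII = 3277
MCDLV = 1455
3277 is larger

MMMCCLXXVII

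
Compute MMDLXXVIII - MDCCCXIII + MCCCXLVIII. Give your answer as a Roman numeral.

MMDLXXVIII = 2578, MDCCCXIII = 1813, MCCCXLVIII = 1348
2578 - 1813 = 765
765 + 1348 = 2113

MMCXIII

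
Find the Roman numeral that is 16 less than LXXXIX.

LXXXIX = 89
89 - 16 = 73

LXXIII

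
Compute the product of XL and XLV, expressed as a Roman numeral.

XL = 40
XLV = 45
40 × 45 = 1800

MDCCC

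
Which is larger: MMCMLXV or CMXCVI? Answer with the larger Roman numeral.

MMCMLXV = 2965
CMXCVI = 996
2965 is larger

MMCMLXV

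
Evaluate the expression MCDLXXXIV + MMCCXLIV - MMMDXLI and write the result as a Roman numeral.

MCDLXXXIV = 1484, MMCCXLIV = 2244, MMMDXLI = 3541
1484 + 2244 = 3728
3728 - 3541 = 187

CLXXXVII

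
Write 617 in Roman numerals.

Convert 617 to Roman numerals:
  617 contains 1×500 (D)
  117 contains 1×100 (C)
  17 contains 1×10 (X)
  7 contains 1×5 (V)
  2 contains 2×1 (II)

DCXVII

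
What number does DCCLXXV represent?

DCCLXXV: D=500, C=100, C=100, L=50, X=10, X=10, V=5
500 + 100 + 100 + 50 + 10 + 10 + 5 = 775

775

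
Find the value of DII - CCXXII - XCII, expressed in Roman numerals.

DII = 502, CCXXII = 222, XCII = 92
502 - 222 = 280
280 - 92 = 188

CLXXXVIII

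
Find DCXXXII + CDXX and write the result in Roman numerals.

DCXXXII = 632
CDXX = 420
632 + 420 = 1052

MLII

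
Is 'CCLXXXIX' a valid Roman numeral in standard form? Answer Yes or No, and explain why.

'CCLXXXIX': Check the rules: uses only the symbols I, V, X, L, C, D, M; no symbol is repeated more than three times in a row; V, L and D each appear at most once; the only place a smaller symbol precedes a larger one is the allowed subtractive pair IX, the symbol right after such a pair (if any) is smaller than the pair's first symbol, and otherwise the values never increase from left to right. Value: C (100) + C (100) + L (50) + X (10) + X (10) + X (10) + IX (9) = 289. So it is a valid standard Roman numeral.

Yes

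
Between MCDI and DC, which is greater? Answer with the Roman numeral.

MCDI = 1401
DC = 600
1401 is larger

MCDI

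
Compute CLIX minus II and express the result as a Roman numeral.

CLIX = 159
II = 2
159 - 2 = 157

CLVII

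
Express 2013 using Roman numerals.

Convert 2013 to Roman numerals:
  2013 contains 2×1000 (MM)
  13 contains 1×10 (X)
  3 contains 3×1 (III)

MMXIII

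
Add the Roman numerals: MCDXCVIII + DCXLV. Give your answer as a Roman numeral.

MCDXCVIII = 1498
DCXLV = 645
1498 + 645 = 2143

MMCXLIII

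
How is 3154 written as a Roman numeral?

Convert 3154 to Roman numerals:
  3154 contains 3×1000 (MMM)
  154 contains 1×100 (C)
  54 contains 1×50 (L)
  4 contains 1×4 (IV)

MMMCLIV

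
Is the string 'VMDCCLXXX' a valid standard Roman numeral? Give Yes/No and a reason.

'VMDCCLXXX': Invalid subtractive combination: VM

No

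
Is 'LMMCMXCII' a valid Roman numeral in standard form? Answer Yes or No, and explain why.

'LMMCMXCII': Invalid subtractive combination: LM

No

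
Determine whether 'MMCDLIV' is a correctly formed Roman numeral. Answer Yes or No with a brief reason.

'MMCDLIV': Check the rules: uses only the symbols I, V, X, L, C, D, M; no symbol is repeated more than three times in a row; V, L and D each appear at most once; the only places a smaller symbol precedes a larger one are the allowed subtractive pairs CD, IV, the symbol right after such a pair (if any) is smaller than the pair's first symbol, and otherwise the values never increase from left to right. Value: M (1000) + M (1000) + CD (400) + L (50) + IV (4) = 2454. So it is a valid standard Roman numeral.

Yes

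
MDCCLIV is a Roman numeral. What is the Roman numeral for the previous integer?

MDCCLIV = 1754, so the previous integer is 1754 - 1 = 1753

MDCCLIII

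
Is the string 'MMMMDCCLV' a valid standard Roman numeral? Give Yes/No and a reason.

'MMMMDCCLV': More than 3 consecutive M's

No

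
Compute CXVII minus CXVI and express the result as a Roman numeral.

CXVII = 117
CXVI = 116
117 - 116 = 1

I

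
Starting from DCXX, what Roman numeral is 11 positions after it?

DCXX = 620
620 + 11 = 631

DCXXXI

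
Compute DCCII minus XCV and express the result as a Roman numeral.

DCCII = 702
XCV = 95
702 - 95 = 607

DCVII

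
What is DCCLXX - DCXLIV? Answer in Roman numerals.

DCCLXX = 770
DCXLIV = 644
770 - 644 = 126

CXXVI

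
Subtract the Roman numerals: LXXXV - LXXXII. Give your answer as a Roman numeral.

LXXXV = 85
LXXXII = 82
85 - 82 = 3

III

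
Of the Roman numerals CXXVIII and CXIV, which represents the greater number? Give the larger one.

CXXVIII = 128
CXIV = 114
128 is larger

CXXVIII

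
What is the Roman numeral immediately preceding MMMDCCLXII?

MMMDCCLXII = 3762, so the previous integer is 3762 - 1 = 3761

MMMDCCLXI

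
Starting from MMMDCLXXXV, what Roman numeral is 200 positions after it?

MMMDCLXXXV = 3685
3685 + 200 = 3885

MMMDCCCLXXXV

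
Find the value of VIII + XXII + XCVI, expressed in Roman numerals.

VIII = 8, XXII = 22, XCVI = 96
8 + 22 = 30
30 + 96 = 126

CXXVI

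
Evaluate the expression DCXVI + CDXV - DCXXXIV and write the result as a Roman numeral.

DCXVI = 616, CDXV = 415, DCXXXIV = 634
616 + 415 = 1031
1031 - 634 = 397

CCCXCVII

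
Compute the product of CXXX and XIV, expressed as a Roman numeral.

CXXX = 130
XIV = 14
130 × 14 = 1820

MDCCCXX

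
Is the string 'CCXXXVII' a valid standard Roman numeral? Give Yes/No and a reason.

'CCXXXVII': Check the rules: uses only the symbols I, V, X, L, C, D, M; no symbol is repeated more than three times in a row; V, L and D each appear at most once; no smaller symbol precedes a larger one (values never increase from left to right). Value: C (100) + C (100) + X (10) + X (10) + X (10) + V (5) + I (1) + I (1) = 237. So it is a valid standard Roman numeral.

Yes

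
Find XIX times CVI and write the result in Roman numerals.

XIX = 19
CVI = 106
19 × 106 = 2014

MMXIV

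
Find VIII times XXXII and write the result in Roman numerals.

VIII = 8
XXXII = 32
8 × 32 = 256

CCLVI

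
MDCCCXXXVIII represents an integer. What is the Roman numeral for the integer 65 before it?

MDCCCXXXVIII = 1838
1838 - 65 = 1773

MDCCLXXIII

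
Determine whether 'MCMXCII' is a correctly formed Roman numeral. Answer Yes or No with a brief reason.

'MCMXCII': Check the rules: uses only the symbols I, V, X, L, C, D, M; no symbol is repeated more than three times in a row; V, L and D each appear at most once; the only places a smaller symbol precedes a larger one are the allowed subtractive pairs CM, XC, the symbol right after such a pair (if any) is smaller than the pair's first symbol, and otherwise the values never increase from left to right. Value: M (1000) + CM (900) + XC (90) + I (1) + I (1) = 1992. So it is a valid standard Roman numeral.

Yes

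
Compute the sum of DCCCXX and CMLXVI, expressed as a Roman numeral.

DCCCXX = 820
CMLXVI = 966
820 + 966 = 1786

MDCCLXXXVI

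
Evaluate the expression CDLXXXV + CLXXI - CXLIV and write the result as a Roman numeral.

CDLXXXV = 485, CLXXI = 171, CXLIV = 144
485 + 171 = 656
656 - 144 = 512

DXII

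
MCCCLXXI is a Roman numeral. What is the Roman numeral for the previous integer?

MCCCLXXI = 1371; previous is 1370

MCCCLXX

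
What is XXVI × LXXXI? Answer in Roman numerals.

XXVI = 26
LXXXI = 81
26 × 81 = 2106

MMCVI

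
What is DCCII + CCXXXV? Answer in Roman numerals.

DCCII = 702
CCXXXV = 235
702 + 235 = 937

CMXXXVII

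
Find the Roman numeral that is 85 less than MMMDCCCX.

MMMDCCCX = 3810
3810 - 85 = 3725

MMMDCCXXV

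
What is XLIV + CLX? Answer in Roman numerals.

XLIV = 44
CLX = 160
44 + 160 = 204

CCIV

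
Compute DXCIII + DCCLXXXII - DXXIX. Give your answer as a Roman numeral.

DXCIII = 593, DCCLXXXII = 782, DXXIX = 529
593 + 782 = 1375
1375 - 529 = 846

DCCCXLVI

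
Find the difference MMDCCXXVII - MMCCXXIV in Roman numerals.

MMDCCXXVII = 2727
MMCCXXIV = 2224
2727 - 2224 = 503

DIII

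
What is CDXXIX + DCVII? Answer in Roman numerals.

CDXXIX = 429
DCVII = 607
429 + 607 = 1036

MXXXVI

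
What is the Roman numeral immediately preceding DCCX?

DCCX = 710; previous is 709

DCCIX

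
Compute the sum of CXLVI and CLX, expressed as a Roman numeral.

CXLVI = 146
CLX = 160
146 + 160 = 306

CCCVI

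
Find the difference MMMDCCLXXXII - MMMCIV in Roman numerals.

MMMDCCLXXXII = 3782
MMMCIV = 3104
3782 - 3104 = 678

DCLXXVIII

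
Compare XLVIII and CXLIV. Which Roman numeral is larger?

XLVIII = 48
CXLIV = 144
144 is larger

CXLIV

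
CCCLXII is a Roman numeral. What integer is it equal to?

CCCLXII: C=100, C=100, C=100, L=50, X=10, I=1, I=1
100 + 100 + 100 + 50 + 10 + 1 + 1 = 362

362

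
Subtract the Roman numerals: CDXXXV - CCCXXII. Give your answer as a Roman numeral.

CDXXXV = 435
CCCXXII = 322
435 - 322 = 113

CXIII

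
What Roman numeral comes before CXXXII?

CXXXII = 132, so the previous integer is 132 - 1 = 131

CXXXI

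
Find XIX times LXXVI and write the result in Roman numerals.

XIX = 19
LXXVI = 76
19 × 76 = 1444

MCDXLIV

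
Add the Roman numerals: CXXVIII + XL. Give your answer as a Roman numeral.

CXXVIII = 128
XL = 40
128 + 40 = 168

CLXVIII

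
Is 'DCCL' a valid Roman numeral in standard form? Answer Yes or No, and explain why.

'DCCL': Check the rules: uses only the symbols I, V, X, L, C, D, M; no symbol is repeated more than three times in a row; V, L and D each appear at most once; no smaller symbol precedes a larger one (values never increase from left to right). Value: D (500) + C (100) + C (100) + L (50) = 750. So it is a valid standard Roman numeral.

Yes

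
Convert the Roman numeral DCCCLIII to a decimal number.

DCCCLIII: D=500, C=100, C=100, C=100, L=50, I=1, I=1, I=1
500 + 100 + 100 + 100 + 50 + 1 + 1 + 1 = 853

853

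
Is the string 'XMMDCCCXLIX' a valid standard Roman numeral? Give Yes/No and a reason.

'XMMDCCCXLIX': Invalid subtractive combination: XM

No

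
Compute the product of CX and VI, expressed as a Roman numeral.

CX = 110
VI = 6
110 × 6 = 660

DCLX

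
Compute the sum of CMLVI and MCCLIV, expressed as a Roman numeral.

CMLVI = 956
MCCLIV = 1254
956 + 1254 = 2210

MMCCX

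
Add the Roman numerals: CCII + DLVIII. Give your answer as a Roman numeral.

CCII = 202
DLVIII = 558
202 + 558 = 760

DCCLX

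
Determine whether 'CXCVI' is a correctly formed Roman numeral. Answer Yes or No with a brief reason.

'CXCVI': Check the rules: uses only the symbols I, V, X, L, C, D, M; no symbol is repeated more than three times in a row; V, L and D each appear at most once; the only place a smaller symbol precedes a larger one is the allowed subtractive pair XC, the symbol right after such a pair (if any) is smaller than the pair's first symbol, and otherwise the values never increase from left to right. Value: C (100) + XC (90) + V (5) + I (1) = 196. So it is a valid standard Roman numeral.

Yes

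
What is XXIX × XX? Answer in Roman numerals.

XXIX = 29
XX = 20
29 × 20 = 580

DLXXX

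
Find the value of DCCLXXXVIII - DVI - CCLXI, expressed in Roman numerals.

DCCLXXXVIII = 788, DVI = 506, CCLXI = 261
788 - 506 = 282
282 - 261 = 21

XXI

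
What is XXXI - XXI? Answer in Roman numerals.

XXXI = 31
XXI = 21
31 - 21 = 10

X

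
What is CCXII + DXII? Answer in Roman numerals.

CCXII = 212
DXII = 512
212 + 512 = 724

DCCXXIV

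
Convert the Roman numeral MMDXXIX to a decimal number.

MMDXXIX: M=1000, M=1000, D=500, X=10, X=10, IX=9
1000 + 1000 + 500 + 10 + 10 + 9 = 2529

2529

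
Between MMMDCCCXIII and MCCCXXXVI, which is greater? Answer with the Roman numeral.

MMMDCCCXIII = 3813
MCCCXXXVI = 1336
3813 is larger

MMMDCCCXIII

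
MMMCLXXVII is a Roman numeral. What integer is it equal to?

MMMCLXXVII: M=1000, M=1000, M=1000, C=100, L=50, X=10, X=10, V=5, I=1, I=1
1000 + 1000 + 1000 + 100 + 50 + 10 + 10 + 5 + 1 + 1 = 3177

3177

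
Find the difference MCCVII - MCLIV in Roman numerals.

MCCVII = 1207
MCLIV = 1154
1207 - 1154 = 53

LIII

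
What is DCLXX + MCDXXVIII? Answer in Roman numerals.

DCLXX = 670
MCDXXVIII = 1428
670 + 1428 = 2098

MMXCVIII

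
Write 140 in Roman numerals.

Convert 140 to Roman numerals:
  140 contains 1×100 (C)
  40 contains 1×40 (XL)

CXL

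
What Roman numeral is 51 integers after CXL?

CXL = 140
140 + 51 = 191

CXCI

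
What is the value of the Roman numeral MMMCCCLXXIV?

MMMCCCLXXIV: M=1000, M=1000, M=1000, C=100, C=100, C=100, L=50, X=10, X=10, IV=4
1000 + 1000 + 1000 + 100 + 100 + 100 + 50 + 10 + 10 + 4 = 3374

3374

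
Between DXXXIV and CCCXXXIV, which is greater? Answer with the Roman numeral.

DXXXIV = 534
CCCXXXIV = 334
534 is larger

DXXXIV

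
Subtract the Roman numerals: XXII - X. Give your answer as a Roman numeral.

XXII = 22
X = 10
22 - 10 = 12

XII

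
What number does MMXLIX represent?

MMXLIX: M=1000, M=1000, XL=40, IX=9
1000 + 1000 + 40 + 9 = 2049

2049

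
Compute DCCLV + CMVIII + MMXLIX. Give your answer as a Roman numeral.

DCCLV = 755, CMVIII = 908, MMXLIX = 2049
755 + 908 = 1663
1663 + 2049 = 3712

MMMDCCXII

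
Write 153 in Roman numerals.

Convert 153 to Roman numerals:
  153 contains 1×100 (C)
  53 contains 1×50 (L)
  3 contains 3×1 (III)

CLIII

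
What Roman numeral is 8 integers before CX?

CX = 110
110 - 8 = 102

CII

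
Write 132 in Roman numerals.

Convert 132 to Roman numerals:
  132 contains 1×100 (C)
  32 contains 3×10 (XXX)
  2 contains 2×1 (II)

CXXXII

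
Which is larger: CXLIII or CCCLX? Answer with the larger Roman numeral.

CXLIII = 143
CCCLX = 360
360 is larger

CCCLX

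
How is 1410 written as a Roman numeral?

Convert 1410 to Roman numerals:
  1410 contains 1×1000 (M)
  410 contains 1×400 (CD)
  10 contains 1×10 (X)

MCDX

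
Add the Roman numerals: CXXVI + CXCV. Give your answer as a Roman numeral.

CXXVI = 126
CXCV = 195
126 + 195 = 321

CCCXXI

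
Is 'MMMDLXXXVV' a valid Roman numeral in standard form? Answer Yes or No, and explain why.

'MMMDLXXXVV': V should not appear more than once

No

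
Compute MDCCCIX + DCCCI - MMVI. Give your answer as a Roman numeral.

MDCCCIX = 1809, DCCCI = 801, MMVI = 2006
1809 + 801 = 2610
2610 - 2006 = 604

DCIV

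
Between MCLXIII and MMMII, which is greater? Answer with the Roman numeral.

MCLXIII = 1163
MMMII = 3002
3002 is larger

MMMII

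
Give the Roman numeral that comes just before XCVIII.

XCVIII = 98, so the previous integer is 98 - 1 = 97

XCVII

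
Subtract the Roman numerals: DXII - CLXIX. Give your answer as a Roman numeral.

DXII = 512
CLXIX = 169
512 - 169 = 343

CCCXLIII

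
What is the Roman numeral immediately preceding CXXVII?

CXXVII = 127, so the previous integer is 127 - 1 = 126

CXXVI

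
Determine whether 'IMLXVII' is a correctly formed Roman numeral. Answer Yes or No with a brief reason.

'IMLXVII': Invalid subtractive combination: IM

No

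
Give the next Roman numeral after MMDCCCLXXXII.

MMDCCCLXXXII = 2882, so the next integer is 2882 + 1 = 2883

MMDCCCLXXXIII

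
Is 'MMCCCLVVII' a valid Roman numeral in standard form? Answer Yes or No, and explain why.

'MMCCCLVVII': V should not appear more than once

No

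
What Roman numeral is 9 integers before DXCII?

DXCII = 592
592 - 9 = 583

DLXXXIII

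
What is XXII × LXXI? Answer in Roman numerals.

XXII = 22
LXXI = 71
22 × 71 = 1562

MDLXII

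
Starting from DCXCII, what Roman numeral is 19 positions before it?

DCXCII = 692
692 - 19 = 673

DCLXXIII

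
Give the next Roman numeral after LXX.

LXX = 70; next is 71

LXXI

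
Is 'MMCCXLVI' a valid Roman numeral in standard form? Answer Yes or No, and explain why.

'MMCCXLVI': Check the rules: uses only the symbols I, V, X, L, C, D, M; no symbol is repeated more than three times in a row; V, L and D each appear at most once; the only place a smaller symbol precedes a larger one is the allowed subtractive pair XL, the symbol right after such a pair (if any) is smaller than the pair's first symbol, and otherwise the values never increase from left to right. Value: M (1000) + M (1000) + C (100) + C (100) + XL (40) + V (5) + I (1) = 2246. So it is a valid standard Roman numeral.

Yes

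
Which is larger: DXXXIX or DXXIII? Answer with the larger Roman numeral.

DXXXIX = 539
DXXIII = 523
539 is larger

DXXXIX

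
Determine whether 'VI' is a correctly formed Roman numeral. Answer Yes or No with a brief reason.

'VI': Check the rules: uses only the symbols I, V, X, L, C, D, M; no symbol is repeated more than three times in a row; V, L and D each appear at most once; no smaller symbol precedes a larger one (values never increase from left to right). Value: V (5) + I (1) = 6. So it is a valid standard Roman numeral.

Yes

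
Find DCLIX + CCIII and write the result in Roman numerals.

DCLIX = 659
CCIII = 203
659 + 203 = 862

DCCCLXII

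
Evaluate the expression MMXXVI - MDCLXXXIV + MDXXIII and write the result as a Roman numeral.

MMXXVI = 2026, MDCLXXXIV = 1684, MDXXIII = 1523
2026 - 1684 = 342
342 + 1523 = 1865

MDCCCLXV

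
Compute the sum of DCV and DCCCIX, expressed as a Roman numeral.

DCV = 605
DCCCIX = 809
605 + 809 = 1414

MCDXIV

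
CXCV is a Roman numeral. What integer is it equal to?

CXCV: C=100, XC=90, V=5
100 + 90 + 5 = 195

195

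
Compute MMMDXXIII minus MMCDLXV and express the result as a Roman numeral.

MMMDXXIII = 3523
MMCDLXV = 2465
3523 - 2465 = 1058

MLVIII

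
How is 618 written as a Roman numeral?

Convert 618 to Roman numerals:
  618 contains 1×500 (D)
  118 contains 1×100 (C)
  18 contains 1×10 (X)
  8 contains 1×5 (V)
  3 contains 3×1 (III)

DCXVIII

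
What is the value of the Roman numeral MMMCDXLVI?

MMMCDXLVI: M=1000, M=1000, M=1000, CD=400, XL=40, V=5, I=1
1000 + 1000 + 1000 + 400 + 40 + 5 + 1 = 3446

3446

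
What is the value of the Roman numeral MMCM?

MMCM: M=1000, M=1000, CM=900
1000 + 1000 + 900 = 2900

2900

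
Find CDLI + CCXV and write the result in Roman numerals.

CDLI = 451
CCXV = 215
451 + 215 = 666

DCLXVI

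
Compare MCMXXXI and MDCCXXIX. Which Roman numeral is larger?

MCMXXXI = 1931
MDCCXXIX = 1729
1931 is larger

MCMXXXI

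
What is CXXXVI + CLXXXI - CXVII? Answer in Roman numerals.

CXXXVI = 136, CLXXXI = 181, CXVII = 117
136 + 181 = 317
317 - 117 = 200

CC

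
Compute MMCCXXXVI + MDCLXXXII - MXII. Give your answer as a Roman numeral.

MMCCXXXVI = 2236, MDCLXXXII = 1682, MXII = 1012
2236 + 1682 = 3918
3918 - 1012 = 2906

MMCMVI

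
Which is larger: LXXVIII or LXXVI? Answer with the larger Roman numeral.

LXXVIII = 78
LXXVI = 76
78 is larger

LXXVIII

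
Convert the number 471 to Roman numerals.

Convert 471 to Roman numerals:
  471 contains 1×400 (CD)
  71 contains 1×50 (L)
  21 contains 2×10 (XX)
  1 contains 1×1 (I)

CDLXXI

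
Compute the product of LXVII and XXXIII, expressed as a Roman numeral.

LXVII = 67
XXXIII = 33
67 × 33 = 2211

MMCCXI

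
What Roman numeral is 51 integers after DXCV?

DXCV = 595
595 + 51 = 646

DCXLVI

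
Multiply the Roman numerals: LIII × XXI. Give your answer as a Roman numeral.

LIII = 53
XXI = 21
53 × 21 = 1113

MCXIII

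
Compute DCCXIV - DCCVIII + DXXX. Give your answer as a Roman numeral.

DCCXIV = 714, DCCVIII = 708, DXXX = 530
714 - 708 = 6
6 + 530 = 536

DXXXVI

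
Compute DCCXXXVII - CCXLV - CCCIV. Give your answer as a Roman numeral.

DCCXXXVII = 737, CCXLV = 245, CCCIV = 304
737 - 245 = 492
492 - 304 = 188

CLXXXVIII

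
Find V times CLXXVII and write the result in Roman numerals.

V = 5
CLXXVII = 177
5 × 177 = 885

DCCCLXXXV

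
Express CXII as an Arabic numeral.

CXII: C=100, X=10, I=1, I=1
100 + 10 + 1 + 1 = 112

112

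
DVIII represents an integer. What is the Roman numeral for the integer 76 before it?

DVIII = 508
508 - 76 = 432

CDXXXII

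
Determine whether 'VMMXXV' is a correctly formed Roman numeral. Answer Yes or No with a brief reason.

'VMMXXV': V should not appear more than once

No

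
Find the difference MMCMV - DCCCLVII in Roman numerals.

MMCMV = 2905
DCCCLVII = 857
2905 - 857 = 2048

MMXLVIII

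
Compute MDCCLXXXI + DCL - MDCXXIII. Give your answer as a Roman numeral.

MDCCLXXXI = 1781, DCL = 650, MDCXXIII = 1623
1781 + 650 = 2431
2431 - 1623 = 808

DCCCVIII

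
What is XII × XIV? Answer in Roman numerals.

XII = 12
XIV = 14
12 × 14 = 168

CLXVIII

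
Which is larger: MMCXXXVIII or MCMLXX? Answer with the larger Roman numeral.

MMCXXXVIII = 2138
MCMLXX = 1970
2138 is larger

MMCXXXVIII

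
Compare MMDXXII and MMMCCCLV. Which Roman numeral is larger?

MMDXXII = 2522
MMMCCCLV = 3355
3355 is larger

MMMCCCLV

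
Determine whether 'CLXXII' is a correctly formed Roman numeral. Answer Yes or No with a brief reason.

'CLXXII': Check the rules: uses only the symbols I, V, X, L, C, D, M; no symbol is repeated more than three times in a row; V, L and D each appear at most once; no smaller symbol precedes a larger one (values never increase from left to right). Value: C (100) + L (50) + X (10) + X (10) + I (1) + I (1) = 172. So it is a valid standard Roman numeral.

Yes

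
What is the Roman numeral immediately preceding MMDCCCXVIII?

MMDCCCXVIII = 2818, so the previous integer is 2818 - 1 = 2817

MMDCCCXVII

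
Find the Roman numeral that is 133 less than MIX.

MIX = 1009
1009 - 133 = 876

DCCCLXXVI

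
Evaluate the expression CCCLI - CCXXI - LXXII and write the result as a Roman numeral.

CCCLI = 351, CCXXI = 221, LXXII = 72
351 - 221 = 130
130 - 72 = 58

LVIII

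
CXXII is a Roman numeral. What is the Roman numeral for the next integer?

CXXII = 122, so the next integer is 122 + 1 = 123

CXXIII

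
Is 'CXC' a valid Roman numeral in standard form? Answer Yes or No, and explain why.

'CXC': Check the rules: uses only the symbols I, V, X, L, C, D, M; no symbol is repeated more than three times in a row; V, L and D each appear at most once; the only place a smaller symbol precedes a larger one is the allowed subtractive pair XC, the symbol right after such a pair (if any) is smaller than the pair's first symbol, and otherwise the values never increase from left to right. Value: C (100) + XC (90) = 190. So it is a valid standard Roman numeral.

Yes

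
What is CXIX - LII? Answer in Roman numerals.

CXIX = 119
LII = 52
119 - 52 = 67

LXVII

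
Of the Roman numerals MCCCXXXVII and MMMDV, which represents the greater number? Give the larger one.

MCCCXXXVII = 1337
MMMDV = 3505
3505 is larger

MMMDV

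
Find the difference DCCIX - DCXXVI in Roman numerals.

DCCIX = 709
DCXXVI = 626
709 - 626 = 83

LXXXIII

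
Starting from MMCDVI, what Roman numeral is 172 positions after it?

MMCDVI = 2406
2406 + 172 = 2578

MMDLXXVIII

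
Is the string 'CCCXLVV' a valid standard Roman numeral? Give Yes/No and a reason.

'CCCXLVV': V should not appear more than once

No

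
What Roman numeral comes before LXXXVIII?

LXXXVIII = 88, so the previous integer is 88 - 1 = 87

LXXXVII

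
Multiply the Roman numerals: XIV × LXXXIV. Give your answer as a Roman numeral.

XIV = 14
LXXXIV = 84
14 × 84 = 1176

MCLXXVI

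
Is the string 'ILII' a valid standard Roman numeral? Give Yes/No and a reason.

'ILII': Invalid subtractive combination: IL

No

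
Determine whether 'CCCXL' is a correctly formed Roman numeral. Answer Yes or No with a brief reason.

'CCCXL': Check the rules: uses only the symbols I, V, X, L, C, D, M; no symbol is repeated more than three times in a row; V, L and D each appear at most once; the only place a smaller symbol precedes a larger one is the allowed subtractive pair XL, the symbol right after such a pair (if any) is smaller than the pair's first symbol, and otherwise the values never increase from left to right. Value: C (100) + C (100) + C (100) + XL (40) = 340. So it is a valid standard Roman numeral.

Yes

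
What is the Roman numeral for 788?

Convert 788 to Roman numerals:
  788 contains 1×500 (D)
  288 contains 2×100 (CC)
  88 contains 1×50 (L)
  38 contains 3×10 (XXX)
  8 contains 1×5 (V)
  3 contains 3×1 (III)

DCCLXXXVIII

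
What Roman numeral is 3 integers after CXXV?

CXXV = 125
125 + 3 = 128

CXXVIII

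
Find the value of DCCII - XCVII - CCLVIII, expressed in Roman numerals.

DCCII = 702, XCVII = 97, CCLVIII = 258
702 - 97 = 605
605 - 258 = 347

CCCXLVII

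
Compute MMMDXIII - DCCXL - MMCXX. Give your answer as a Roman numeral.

MMMDXIII = 3513, DCCXL = 740, MMCXX = 2120
3513 - 740 = 2773
2773 - 2120 = 653

DCLIII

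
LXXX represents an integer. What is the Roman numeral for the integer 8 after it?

LXXX = 80
80 + 8 = 88

LXXXVIII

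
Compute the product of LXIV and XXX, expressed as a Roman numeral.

LXIV = 64
XXX = 30
64 × 30 = 1920

MCMXX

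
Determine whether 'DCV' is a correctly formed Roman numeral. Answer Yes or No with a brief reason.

'DCV': Check the rules: uses only the symbols I, V, X, L, C, D, M; no symbol is repeated more than three times in a row; V, L and D each appear at most once; no smaller symbol precedes a larger one (values never increase from left to right). Value: D (500) + C (100) + V (5) = 605. So it is a valid standard Roman numeral.

Yes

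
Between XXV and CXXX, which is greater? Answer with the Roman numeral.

XXV = 25
CXXX = 130
130 is larger

CXXX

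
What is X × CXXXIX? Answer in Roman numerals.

X = 10
CXXXIX = 139
10 × 139 = 1390

MCCCXC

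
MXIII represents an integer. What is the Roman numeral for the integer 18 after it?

MXIII = 1013
1013 + 18 = 1031

MXXXI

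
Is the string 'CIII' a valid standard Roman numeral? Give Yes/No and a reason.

'CIII': Check the rules: uses only the symbols I, V, X, L, C, D, M; no symbol is repeated more than three times in a row; V, L and D each appear at most once; no smaller symbol precedes a larger one (values never increase from left to right). Value: C (100) + I (1) + I (1) + I (1) = 103. So it is a valid standard Roman numeral.

Yes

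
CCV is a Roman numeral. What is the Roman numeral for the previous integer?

CCV = 205, so the previous integer is 205 - 1 = 204

CCIV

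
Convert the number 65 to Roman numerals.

Convert 65 to Roman numerals:
  65 contains 1×50 (L)
  15 contains 1×10 (X)
  5 contains 1×5 (V)

LXV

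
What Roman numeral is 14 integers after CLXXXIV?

CLXXXIV = 184
184 + 14 = 198

CXCVIII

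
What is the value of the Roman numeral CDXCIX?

CDXCIX: CD=400, XC=90, IX=9
400 + 90 + 9 = 499

499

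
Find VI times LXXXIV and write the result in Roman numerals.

VI = 6
LXXXIV = 84
6 × 84 = 504

DIV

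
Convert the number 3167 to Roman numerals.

Convert 3167 to Roman numerals:
  3167 contains 3×1000 (MMM)
  167 contains 1×100 (C)
  67 contains 1×50 (L)
  17 contains 1×10 (X)
  7 contains 1×5 (V)
  2 contains 2×1 (II)

MMMCLXVII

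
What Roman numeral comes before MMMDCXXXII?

MMMDCXXXII = 3632; previous is 3631

MMMDCXXXI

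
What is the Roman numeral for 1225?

Convert 1225 to Roman numerals:
  1225 contains 1×1000 (M)
  225 contains 2×100 (CC)
  25 contains 2×10 (XX)
  5 contains 1×5 (V)

MCCXXV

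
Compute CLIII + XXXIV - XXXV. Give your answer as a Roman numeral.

CLIII = 153, XXXIV = 34, XXXV = 35
153 + 34 = 187
187 - 35 = 152

CLII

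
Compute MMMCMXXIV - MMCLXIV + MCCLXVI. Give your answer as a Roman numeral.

MMMCMXXIV = 3924, MMCLXIV = 2164, MCCLXVI = 1266
3924 - 2164 = 1760
1760 + 1266 = 3026

MMMXXVI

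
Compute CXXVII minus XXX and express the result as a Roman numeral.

CXXVII = 127
XXX = 30
127 - 30 = 97

XCVII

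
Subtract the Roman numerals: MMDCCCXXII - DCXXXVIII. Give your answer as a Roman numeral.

MMDCCCXXII = 2822
DCXXXVIII = 638
2822 - 638 = 2184

MMCLXXXIV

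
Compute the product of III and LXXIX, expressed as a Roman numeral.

III = 3
LXXIX = 79
3 × 79 = 237

CCXXXVII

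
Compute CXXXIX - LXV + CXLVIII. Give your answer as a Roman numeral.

CXXXIX = 139, LXV = 65, CXLVIII = 148
139 - 65 = 74
74 + 148 = 222

CCXXII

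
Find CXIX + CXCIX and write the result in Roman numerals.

CXIX = 119
CXCIX = 199
119 + 199 = 318

CCCXVIII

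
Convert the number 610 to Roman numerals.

Convert 610 to Roman numerals:
  610 contains 1×500 (D)
  110 contains 1×100 (C)
  10 contains 1×10 (X)

DCX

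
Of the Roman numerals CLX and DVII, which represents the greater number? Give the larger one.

CLX = 160
DVII = 507
507 is larger

DVII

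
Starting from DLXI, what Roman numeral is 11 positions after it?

DLXI = 561
561 + 11 = 572

DLXXII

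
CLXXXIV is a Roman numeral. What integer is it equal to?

CLXXXIV: C=100, L=50, X=10, X=10, X=10, IV=4
100 + 50 + 10 + 10 + 10 + 4 = 184

184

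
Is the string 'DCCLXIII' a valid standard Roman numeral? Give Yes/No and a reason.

'DCCLXIII': Check the rules: uses only the symbols I, V, X, L, C, D, M; no symbol is repeated more than three times in a row; V, L and D each appear at most once; no smaller symbol precedes a larger one (values never increase from left to right). Value: D (500) + C (100) + C (100) + L (50) + X (10) + I (1) + I (1) + I (1) = 763. So it is a valid standard Roman numeral.

Yes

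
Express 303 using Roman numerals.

Convert 303 to Roman numerals:
  303 contains 3×100 (CCC)
  3 contains 3×1 (III)

CCCIII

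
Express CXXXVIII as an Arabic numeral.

CXXXVIII: C=100, X=10, X=10, X=10, V=5, I=1, I=1, I=1
100 + 10 + 10 + 10 + 5 + 1 + 1 + 1 = 138

138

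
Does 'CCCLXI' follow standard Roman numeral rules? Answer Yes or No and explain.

'CCCLXI': Check the rules: uses only the symbols I, V, X, L, C, D, M; no symbol is repeated more than three times in a row; V, L and D each appear at most once; no smaller symbol precedes a larger one (values never increase from left to right). Value: C (100) + C (100) + C (100) + L (50) + X (10) + I (1) = 361. So it is a valid standard Roman numeral.

Yes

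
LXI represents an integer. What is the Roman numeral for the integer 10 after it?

LXI = 61
61 + 10 = 71

LXXI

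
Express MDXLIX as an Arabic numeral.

MDXLIX: M=1000, D=500, XL=40, IX=9
1000 + 500 + 40 + 9 = 1549

1549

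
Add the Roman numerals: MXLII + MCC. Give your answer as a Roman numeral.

MXLII = 1042
MCC = 1200
1042 + 1200 = 2242

MMCCXLII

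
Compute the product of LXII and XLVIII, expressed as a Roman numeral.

LXII = 62
XLVIII = 48
62 × 48 = 2976

MMCMLXXVI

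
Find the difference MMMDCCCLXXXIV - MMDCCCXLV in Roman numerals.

MMMDCCCLXXXIV = 3884
MMDCCCXLV = 2845
3884 - 2845 = 1039

MXXXIX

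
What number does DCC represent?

DCC: D=500, C=100, C=100
500 + 100 + 100 = 700

700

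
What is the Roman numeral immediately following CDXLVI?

CDXLVI = 446; next is 447

CDXLVII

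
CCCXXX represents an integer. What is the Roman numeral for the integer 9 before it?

CCCXXX = 330
330 - 9 = 321

CCCXXI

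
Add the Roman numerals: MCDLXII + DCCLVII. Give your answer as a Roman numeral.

MCDLXII = 1462
DCCLVII = 757
1462 + 757 = 2219

MMCCXIX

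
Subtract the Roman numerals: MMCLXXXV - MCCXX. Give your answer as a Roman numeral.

MMCLXXXV = 2185
MCCXX = 1220
2185 - 1220 = 965

CMLXV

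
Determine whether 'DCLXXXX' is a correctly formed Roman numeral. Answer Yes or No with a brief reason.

'DCLXXXX': More than 3 consecutive X's

No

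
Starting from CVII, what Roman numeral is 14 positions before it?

CVII = 107
107 - 14 = 93

XCIII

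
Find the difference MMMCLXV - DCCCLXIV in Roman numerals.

MMMCLXV = 3165
DCCCLXIV = 864
3165 - 864 = 2301

MMCCCI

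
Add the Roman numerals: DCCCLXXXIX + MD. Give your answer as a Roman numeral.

DCCCLXXXIX = 889
MD = 1500
889 + 1500 = 2389

MMCCCLXXXIX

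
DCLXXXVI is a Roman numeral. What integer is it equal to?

DCLXXXVI: D=500, C=100, L=50, X=10, X=10, X=10, V=5, I=1
500 + 100 + 50 + 10 + 10 + 10 + 5 + 1 = 686

686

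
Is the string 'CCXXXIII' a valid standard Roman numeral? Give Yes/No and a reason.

'CCXXXIII': Check the rules: uses only the symbols I, V, X, L, C, D, M; no symbol is repeated more than three times in a row; V, L and D each appear at most once; no smaller symbol precedes a larger one (values never increase from left to right). Value: C (100) + C (100) + X (10) + X (10) + X (10) + I (1) + I (1) + I (1) = 233. So it is a valid standard Roman numeral.

Yes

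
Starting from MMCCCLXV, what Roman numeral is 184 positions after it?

MMCCCLXV = 2365
2365 + 184 = 2549

MMDXLIX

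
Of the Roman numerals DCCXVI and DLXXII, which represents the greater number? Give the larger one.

DCCXVI = 716
DLXXII = 572
716 is larger

DCCXVI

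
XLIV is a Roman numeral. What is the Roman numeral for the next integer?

XLIV = 44, so the next integer is 44 + 1 = 45

XLV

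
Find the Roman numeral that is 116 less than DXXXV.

DXXXV = 535
535 - 116 = 419

CDXIX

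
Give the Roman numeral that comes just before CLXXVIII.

CLXXVIII = 178, so the previous integer is 178 - 1 = 177

CLXXVII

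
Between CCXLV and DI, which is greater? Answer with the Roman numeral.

CCXLV = 245
DI = 501
501 is larger

DI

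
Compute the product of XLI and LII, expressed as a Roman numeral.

XLI = 41
LII = 52
41 × 52 = 2132

MMCXXXII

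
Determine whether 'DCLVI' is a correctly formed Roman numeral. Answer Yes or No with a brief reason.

'DCLVI': Check the rules: uses only the symbols I, V, X, L, C, D, M; no symbol is repeated more than three times in a row; V, L and D each appear at most once; no smaller symbol precedes a larger one (values never increase from left to right). Value: D (500) + C (100) + L (50) + V (5) + I (1) = 656. So it is a valid standard Roman numeral.

Yes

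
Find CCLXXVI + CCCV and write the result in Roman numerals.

CCLXXVI = 276
CCCV = 305
276 + 305 = 581

DLXXXI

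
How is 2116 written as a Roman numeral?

Convert 2116 to Roman numerals:
  2116 contains 2×1000 (MM)
  116 contains 1×100 (C)
  16 contains 1×10 (X)
  6 contains 1×5 (V)
  1 contains 1×1 (I)

MMCXVI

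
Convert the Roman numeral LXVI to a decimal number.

LXVI: L=50, X=10, V=5, I=1
50 + 10 + 5 + 1 = 66

66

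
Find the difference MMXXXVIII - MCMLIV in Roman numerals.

MMXXXVIII = 2038
MCMLIV = 1954
2038 - 1954 = 84

LXXXIV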